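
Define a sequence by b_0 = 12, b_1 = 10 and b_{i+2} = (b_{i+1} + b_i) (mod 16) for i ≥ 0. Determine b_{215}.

14

b_0 = 12,  b_1 = 10,  b_2 = 6,  b_3 = 0,  b_4 = 6,  b_5 = 6,  b_6 = 12,  b_7 = 2,  b_8 = 14,  b_9 = 0,  b_{10} = 14,  b_{11} = 14,  b_{12} = 12,  b_{13} = 10.
Since (b_{12}, b_{13}) = (b_0, b_1) = (12, 10) (two consecutive terms determine the rest), the sequence is periodic with period 12.
(215 - 0) mod 12 = 11, so b_{215} = b_{11} = 14.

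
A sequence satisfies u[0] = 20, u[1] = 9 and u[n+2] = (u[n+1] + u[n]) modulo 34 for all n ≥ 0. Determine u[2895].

u[0] = 20,  u[1] = 9,  u[2] = 29,  u[3] = 4,  u[4] = 33,  u[5] = 3,  u[6] = 2,  u[7] = 5,  u[8] = 7,  u[9] = 12,  u[10] = 19,  u[11] = 31,  u[12] = 16,  u[13] = 13,  u[14] = 29,  u[15] = 8,  u[16] = 3,  u[17] = 11,  u[18] = 14,  u[19] = 25,  u[20] = 5,  u[21] = 30,  u[22] = 1,  u[23] = 31,  u[24] = 32,  u[25] = 29,  u[26] = 27,  u[27] = 22,  u[28] = 15,  u[29] = 3,  u[30] = 18,  u[31] = 21,  u[32] = 5,  u[33] = 26,  u[34] = 31,  u[35] = 23,  u[36] = 20,  u[37] = 9.
Since (u[36], u[37]) = (u[0], u[1]) = (20, 9) (two consecutive terms determine the rest), the sequence is periodic with period 36.
(2895 - 0) mod 36 = 15, so u[2895] = u[15] = 8.

8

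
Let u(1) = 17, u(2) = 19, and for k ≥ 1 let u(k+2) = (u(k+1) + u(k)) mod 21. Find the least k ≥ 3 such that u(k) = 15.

Computing terms: u(1) = 17, u(2) = 19, u(3) = 15, u(4) = 13, u(5) = 7, u(6) = 20, u(7) = 6, u(8) = 5, u(9) = 11, u(10) = 16, u(11) = 6, u(12) = 1, u(13) = 7, u(14) = 8, u(15) = 15, u(16) = 2, u(17) = 17, u(18) = 19.
The sequence repeats with period 16.
The value 15 first appears (with k ≥ 3) at u(3).

3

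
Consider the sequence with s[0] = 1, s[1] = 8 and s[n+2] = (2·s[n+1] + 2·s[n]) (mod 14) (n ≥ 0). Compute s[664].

10

Listing terms: s[0] = 1; s[1] = 8; s[2] = 4; s[3] = 10; s[4] = 0; s[5] = 6; s[6] = 12; s[7] = 8; s[8] = 12; s[9] = 12; s[10] = 6; s[11] = 8; s[12] = 0; s[13] = 2; s[14] = 4; s[15] = 12; s[16] = 4; s[17] = 4; s[18] = 2; s[19] = 12; s[20] = 0; s[21] = 10; s[22] = 6; s[23] = 4; s[24] = 6; s[25] = 6; s[26] = 10; s[27] = 4; s[28] = 0; s[29] = 8; s[30] = 2; s[31] = 6; s[32] = 2; s[33] = 2; s[34] = 8; s[35] = 6; s[36] = 0; s[37] = 12; s[38] = 10; s[39] = 2; s[40] = 10; s[41] = 10; s[42] = 12; s[43] = 2; s[44] = 0; s[45] = 4; s[46] = 8; s[47] = 10; s[48] = 8; s[49] = 8; s[50] = 4.
Since (s[49], s[50]) = (s[1], s[2]) = (8, 4) (two consecutive terms determine the rest), the sequence is eventually periodic: after a pre-period of length 1 it cycles with period 48.
For n ≥ 1, s[n] depends only on (n - 1) mod 48. (664 - 1) mod 48 = 39, so s[664] = s[40] = 10.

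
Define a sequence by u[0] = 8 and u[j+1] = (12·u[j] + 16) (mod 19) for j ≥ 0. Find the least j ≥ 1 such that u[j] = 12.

5

u[0] = 8, u[1] = 17, u[2] = 11, u[3] = 15, u[4] = 6, u[5] = 12, u[6] = 8.
The sequence repeats with period 6.
The value 12 first appears (with j ≥ 1) at u[5].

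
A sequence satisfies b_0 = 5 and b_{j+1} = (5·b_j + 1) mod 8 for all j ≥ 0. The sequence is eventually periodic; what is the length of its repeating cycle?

Listing terms: b_0 = 5,  b_1 = 2,  b_2 = 3,  b_3 = 0,  b_4 = 1,  b_5 = 6,  b_6 = 7,  b_7 = 4,  b_8 = 5.
Since b_8 = b_0 = 5, the sequence is periodic with period 8.

8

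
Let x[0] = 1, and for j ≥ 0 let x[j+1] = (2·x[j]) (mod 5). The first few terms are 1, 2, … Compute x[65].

2

Computing terms: x[0] = 1, x[1] = 2, x[2] = 4, x[3] = 3, x[4] = 1.
Since x[4] = x[0] = 1, the sequence is periodic with period 4.
(65 - 0) mod 4 = 1, so x[65] = x[1] = 2.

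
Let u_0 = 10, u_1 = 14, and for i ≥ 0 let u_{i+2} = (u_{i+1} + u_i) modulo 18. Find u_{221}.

We have u_0 = 10, u_1 = 14, u_2 = 6, u_3 = 2, u_4 = 8, u_5 = 10, u_6 = 0, u_7 = 10, u_8 = 10, u_9 = 2, u_{10} = 12, u_{11} = 14, u_{12} = 8, u_{13} = 4, u_{14} = 12, u_{15} = 16, u_{16} = 10, u_{17} = 8, u_{18} = 0, u_{19} = 8, u_{20} = 8, u_{21} = 16, u_{22} = 6, u_{23} = 4, u_{24} = 10, u_{25} = 14.
The sequence repeats with period 24.
(221 - 0) mod 24 = 5, so u_{221} = u_5 = 10.

10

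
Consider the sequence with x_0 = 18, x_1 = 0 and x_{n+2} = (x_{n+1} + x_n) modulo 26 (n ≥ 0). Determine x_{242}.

x_0 = 18, x_1 = 0, x_2 = 18, x_3 = 18, x_4 = 10, x_5 = 2, x_6 = 12, x_7 = 14, x_8 = 0, x_9 = 14, x_{10} = 14, x_{11} = 2, x_{12} = 16, x_{13} = 18, x_{14} = 8, x_{15} = 0, x_{16} = 8, x_{17} = 8, x_{18} = 16, x_{19} = 24, x_{20} = 14, x_{21} = 12, x_{22} = 0, x_{23} = 12, x_{24} = 12, x_{25} = 24, x_{26} = 10, x_{27} = 8, x_{28} = 18, x_{29} = 0.
The sequence repeats with period 28.
(242 - 0) mod 28 = 18, so x_{242} = x_{18} = 16.

16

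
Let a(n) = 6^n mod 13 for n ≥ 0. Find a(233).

2

a(0) = 1, a(1) = 6, a(2) = 10, a(3) = 8, a(4) = 9, a(5) = 2, a(6) = 12, a(7) = 7, a(8) = 3, a(9) = 5, a(10) = 4, a(11) = 11, a(12) = 1.
Since a(12) = a(0) = 1, the sequence is periodic with period 12.
(233 - 0) mod 12 = 5, so a(233) = a(5) = 2.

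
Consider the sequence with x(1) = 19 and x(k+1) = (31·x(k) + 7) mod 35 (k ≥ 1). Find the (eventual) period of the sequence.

30

Listing terms: x(1) = 19,  x(2) = 1,  x(3) = 3,  x(4) = 30,  x(5) = 27,  x(6) = 4,  x(7) = 26,  x(8) = 8,  x(9) = 10,  x(10) = 2,  x(11) = 34,  x(12) = 11,  x(13) = 33,  x(14) = 15,  x(15) = 17,  x(16) = 9,  x(17) = 6,  x(18) = 18,  x(19) = 5,  x(20) = 22,  x(21) = 24,  x(22) = 16,  x(23) = 13,  x(24) = 25,  x(25) = 12,  x(26) = 29,  x(27) = 31,  x(28) = 23,  x(29) = 20,  x(30) = 32,  x(31) = 19.
The sequence repeats with period 30.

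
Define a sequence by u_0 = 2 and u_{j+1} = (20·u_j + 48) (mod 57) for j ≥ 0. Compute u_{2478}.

44

We have u_0 = 2, u_1 = 31, u_2 = 41, u_3 = 13, u_4 = 23, u_5 = 52, u_6 = 5, u_7 = 34, u_8 = 44, u_9 = 16, u_{10} = 26, u_{11} = 55, u_{12} = 8, u_{13} = 37, u_{14} = 47, u_{15} = 19, u_{16} = 29, u_{17} = 1, u_{18} = 11, u_{19} = 40, u_{20} = 50, u_{21} = 22, u_{22} = 32, u_{23} = 4, u_{24} = 14, u_{25} = 43, u_{26} = 53, u_{27} = 25, u_{28} = 35, u_{29} = 7, u_{30} = 17, u_{31} = 46, u_{32} = 56, u_{33} = 28, u_{34} = 38, u_{35} = 10, u_{36} = 20, u_{37} = 49, u_{38} = 2.
The sequence repeats with period 38.
So u_{2478} = u_{0 + ((2478-0) mod 38)} = u_8 = 44.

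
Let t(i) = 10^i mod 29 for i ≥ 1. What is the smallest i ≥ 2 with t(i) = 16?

16

Computing terms: t(1) = 10, t(2) = 13, t(3) = 14, t(4) = 24, t(5) = 8, t(6) = 22, t(7) = 17, t(8) = 25, t(9) = 18, t(10) = 6, t(11) = 2, t(12) = 20, t(13) = 26, t(14) = 28, t(15) = 19, t(16) = 16, t(17) = 15, t(18) = 5, t(19) = 21, t(20) = 7, t(21) = 12, t(22) = 4, t(23) = 11, t(24) = 23, t(25) = 27, t(26) = 9, t(27) = 3, t(28) = 1, t(29) = 10.
Since t(29) = t(1) = 10, the sequence is periodic with period 28.
The value 16 first appears (with i ≥ 2) at t(16).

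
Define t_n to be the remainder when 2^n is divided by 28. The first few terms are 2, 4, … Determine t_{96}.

t_1 = 2; t_2 = 4; t_3 = 8; t_4 = 16; t_5 = 4.
Since t_5 = t_2 = 4, the sequence is eventually periodic: after a pre-period of length 1 it cycles with period 3.
For n ≥ 2, t_n depends only on (n - 2) mod 3. (96 - 2) mod 3 = 1, so t_{96} = t_3 = 8.

8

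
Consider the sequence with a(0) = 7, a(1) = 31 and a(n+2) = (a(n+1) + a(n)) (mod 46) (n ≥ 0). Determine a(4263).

Computing terms: a(0) = 7, a(1) = 31, a(2) = 38, a(3) = 23, a(4) = 15, a(5) = 38, a(6) = 7, a(7) = 45, a(8) = 6, a(9) = 5, a(10) = 11, a(11) = 16, a(12) = 27, a(13) = 43, a(14) = 24, a(15) = 21, a(16) = 45, a(17) = 20, a(18) = 19, a(19) = 39, a(20) = 12, a(21) = 5, a(22) = 17, a(23) = 22, a(24) = 39, a(25) = 15, a(26) = 8, a(27) = 23, a(28) = 31, a(29) = 8, a(30) = 39, a(31) = 1, a(32) = 40, a(33) = 41, a(34) = 35, a(35) = 30, a(36) = 19, a(37) = 3, a(38) = 22, a(39) = 25, a(40) = 1, a(41) = 26, a(42) = 27, a(43) = 7, a(44) = 34, a(45) = 41, a(46) = 29, a(47) = 24, a(48) = 7, a(49) = 31.
The sequence repeats with period 48.
(4263 - 0) mod 48 = 39, so a(4263) = a(39) = 25.

25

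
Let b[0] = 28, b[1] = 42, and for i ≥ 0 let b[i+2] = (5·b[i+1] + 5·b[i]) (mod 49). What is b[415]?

0

We have b[0] = 28; b[1] = 42; b[2] = 7; b[3] = 0; b[4] = 35; b[5] = 28; b[6] = 21; b[7] = 0; b[8] = 7; b[9] = 35; b[10] = 14; b[11] = 0; b[12] = 21; b[13] = 7; b[14] = 42; b[15] = 0; b[16] = 14; b[17] = 21; b[18] = 28; b[19] = 0; b[20] = 42; b[21] = 14; b[22] = 35; b[23] = 0; b[24] = 28; b[25] = 42.
The sequence repeats with period 24.
So b[415] = b[0 + ((415-0) mod 24)] = b[7] = 0.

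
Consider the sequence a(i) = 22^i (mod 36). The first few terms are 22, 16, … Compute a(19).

Computing terms: a(1) = 22; a(2) = 16; a(3) = 28; a(4) = 4; a(5) = 16.
Since a(5) = a(2) = 16, the sequence is eventually periodic: after a pre-period of length 1 it cycles with period 3.
For i ≥ 2, a(i) depends only on (i - 2) mod 3. (19 - 2) mod 3 = 2, so a(19) = a(4) = 4.

4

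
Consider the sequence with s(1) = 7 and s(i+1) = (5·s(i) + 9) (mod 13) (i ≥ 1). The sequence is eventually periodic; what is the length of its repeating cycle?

Computing terms: s(1) = 7, s(2) = 5, s(3) = 8, s(4) = 10, s(5) = 7.
Since s(5) = s(1) = 7, the sequence is periodic with period 4.

4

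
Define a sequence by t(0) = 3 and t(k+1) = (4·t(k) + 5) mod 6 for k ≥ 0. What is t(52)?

t(0) = 3,  t(1) = 5,  t(2) = 1,  t(3) = 3.
Since t(3) = t(0) = 3, the sequence is periodic with period 3.
(52 - 0) mod 3 = 1, so t(52) = t(1) = 5.

5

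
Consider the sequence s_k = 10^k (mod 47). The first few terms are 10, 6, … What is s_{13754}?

s_1 = 10, s_2 = 6, s_3 = 13, s_4 = 36, s_5 = 31, s_6 = 28, s_7 = 45, s_8 = 27, s_9 = 35, s_{10} = 21, s_{11} = 22, s_{12} = 32, s_{13} = 38, s_{14} = 4, s_{15} = 40, s_{16} = 24, s_{17} = 5, s_{18} = 3, s_{19} = 30, s_{20} = 18, s_{21} = 39, s_{22} = 14, s_{23} = 46, s_{24} = 37, s_{25} = 41, s_{26} = 34, s_{27} = 11, s_{28} = 16, s_{29} = 19, s_{30} = 2, s_{31} = 20, s_{32} = 12, s_{33} = 26, s_{34} = 25, s_{35} = 15, s_{36} = 9, s_{37} = 43, s_{38} = 7, s_{39} = 23, s_{40} = 42, s_{41} = 44, s_{42} = 17, s_{43} = 29, s_{44} = 8, s_{45} = 33, s_{46} = 1, s_{47} = 10.
Since s_{47} = s_1 = 10, the sequence is periodic with period 46.
(13754 - 1) mod 46 = 45, so s_{13754} = s_{46} = 1.

1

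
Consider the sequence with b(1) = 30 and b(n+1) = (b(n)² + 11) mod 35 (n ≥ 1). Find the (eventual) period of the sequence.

6

Computing terms: b(1) = 30,  b(2) = 1,  b(3) = 12,  b(4) = 15,  b(5) = 26,  b(6) = 22,  b(7) = 5,  b(8) = 1.
Since b(8) = b(2) = 1, the sequence is eventually periodic: after a pre-period of length 1 it cycles with period 6.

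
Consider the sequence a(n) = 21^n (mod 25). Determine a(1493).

11

Computing terms: a(0) = 1, a(1) = 21, a(2) = 16, a(3) = 11, a(4) = 6, a(5) = 1.
The sequence repeats with period 5.
So a(1493) = a(0 + ((1493-0) mod 5)) = a(3) = 11.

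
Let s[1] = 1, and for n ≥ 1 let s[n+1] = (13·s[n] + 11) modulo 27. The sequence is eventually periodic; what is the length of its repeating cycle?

Computing terms: s[1] = 1, s[2] = 24, s[3] = 26, s[4] = 25, s[5] = 12, s[6] = 5, s[7] = 22, s[8] = 0, s[9] = 11, s[10] = 19, s[11] = 15, s[12] = 17, s[13] = 16, s[14] = 3, s[15] = 23, s[16] = 13, s[17] = 18, s[18] = 2, s[19] = 10, s[20] = 6, s[21] = 8, s[22] = 7, s[23] = 21, s[24] = 14, s[25] = 4, s[26] = 9, s[27] = 20, s[28] = 1.
Since s[28] = s[1] = 1, the sequence is periodic with period 27.

27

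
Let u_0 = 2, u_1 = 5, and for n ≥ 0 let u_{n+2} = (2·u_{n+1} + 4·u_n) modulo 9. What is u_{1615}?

Listing terms: u_0 = 2, u_1 = 5, u_2 = 0, u_3 = 2, u_4 = 4, u_5 = 7, u_6 = 3, u_7 = 7, u_8 = 8, u_9 = 8, u_{10} = 3, u_{11} = 2, u_{12} = 7, u_{13} = 4, u_{14} = 0, u_{15} = 7, u_{16} = 5, u_{17} = 2, u_{18} = 6, u_{19} = 2, u_{20} = 1, u_{21} = 1, u_{22} = 6, u_{23} = 7, u_{24} = 2, u_{25} = 5.
The sequence repeats with period 24.
So u_{1615} = u_{0 + ((1615-0) mod 24)} = u_7 = 7.

7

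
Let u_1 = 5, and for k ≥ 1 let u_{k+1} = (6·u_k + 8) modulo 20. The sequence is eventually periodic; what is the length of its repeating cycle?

Listing terms: u_1 = 5; u_2 = 18; u_3 = 16; u_4 = 4; u_5 = 12; u_6 = 0; u_7 = 8; u_8 = 16.
Since u_8 = u_3 = 16, the sequence is eventually periodic: after a pre-period of length 2 it cycles with period 5.

5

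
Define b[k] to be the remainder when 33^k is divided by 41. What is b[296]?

We have b[1] = 33,  b[2] = 23,  b[3] = 21,  b[4] = 37,  b[5] = 32,  b[6] = 31,  b[7] = 39,  b[8] = 16,  b[9] = 36,  b[10] = 40,  b[11] = 8,  b[12] = 18,  b[13] = 20,  b[14] = 4,  b[15] = 9,  b[16] = 10,  b[17] = 2,  b[18] = 25,  b[19] = 5,  b[20] = 1,  b[21] = 33.
The sequence repeats with period 20.
So b[296] = b[1 + ((296-1) mod 20)] = b[16] = 10.

10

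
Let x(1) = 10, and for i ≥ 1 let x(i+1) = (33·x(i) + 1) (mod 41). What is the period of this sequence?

20

Listing terms: x(1) = 10,  x(2) = 3,  x(3) = 18,  x(4) = 21,  x(5) = 38,  x(6) = 25,  x(7) = 6,  x(8) = 35,  x(9) = 8,  x(10) = 19,  x(11) = 13,  x(12) = 20,  x(13) = 5,  x(14) = 2,  x(15) = 26,  x(16) = 39,  x(17) = 17,  x(18) = 29,  x(19) = 15,  x(20) = 4,  x(21) = 10.
Since x(21) = x(1) = 10, the sequence is periodic with period 20.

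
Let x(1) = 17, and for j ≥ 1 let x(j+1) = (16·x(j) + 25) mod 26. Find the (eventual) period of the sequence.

x(1) = 17, x(2) = 11, x(3) = 19, x(4) = 17.
Since x(4) = x(1) = 17, the sequence is periodic with period 3.

3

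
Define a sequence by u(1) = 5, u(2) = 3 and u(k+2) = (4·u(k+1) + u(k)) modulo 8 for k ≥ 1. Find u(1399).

1

We have u(1) = 5,  u(2) = 3,  u(3) = 1,  u(4) = 7,  u(5) = 5,  u(6) = 3.
The sequence repeats with period 4.
(1399 - 1) mod 4 = 2, so u(1399) = u(3) = 1.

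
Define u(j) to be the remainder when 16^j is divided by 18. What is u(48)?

u(1) = 16, u(2) = 4, u(3) = 10, u(4) = 16.
Since u(4) = u(1) = 16, the sequence is periodic with period 3.
(48 - 1) mod 3 = 2, so u(48) = u(3) = 10.

10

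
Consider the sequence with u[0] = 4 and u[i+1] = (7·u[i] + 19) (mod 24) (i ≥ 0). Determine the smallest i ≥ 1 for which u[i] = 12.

2

u[0] = 4,  u[1] = 23,  u[2] = 12,  u[3] = 7,  u[4] = 20,  u[5] = 15,  u[6] = 4.
The sequence repeats with period 6.
The value 12 first appears (with i ≥ 1) at u[2].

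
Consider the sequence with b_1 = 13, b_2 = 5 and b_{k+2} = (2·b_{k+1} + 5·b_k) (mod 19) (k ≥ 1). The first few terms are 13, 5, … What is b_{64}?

6

We have b_1 = 13,  b_2 = 5,  b_3 = 18,  b_4 = 4,  b_5 = 3,  b_6 = 7,  b_7 = 10,  b_8 = 17,  b_9 = 8,  b_{10} = 6,  b_{11} = 14,  b_{12} = 1,  b_{13} = 15,  b_{14} = 16,  b_{15} = 12,  b_{16} = 9,  b_{17} = 2,  b_{18} = 11,  b_{19} = 13,  b_{20} = 5.
Since (b_{19}, b_{20}) = (b_1, b_2) = (13, 5) (two consecutive terms determine the rest), the sequence is periodic with period 18.
So b_{64} = b_{1 + ((64-1) mod 18)} = b_{10} = 6.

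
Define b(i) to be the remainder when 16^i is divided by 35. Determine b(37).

Listing terms: b(0) = 1,  b(1) = 16,  b(2) = 11,  b(3) = 1.
The sequence repeats with period 3.
So b(37) = b(0 + ((37-0) mod 3)) = b(1) = 16.

16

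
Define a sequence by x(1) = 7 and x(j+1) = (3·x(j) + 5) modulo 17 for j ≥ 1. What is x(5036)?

Listing terms: x(1) = 7, x(2) = 9, x(3) = 15, x(4) = 16, x(5) = 2, x(6) = 11, x(7) = 4, x(8) = 0, x(9) = 5, x(10) = 3, x(11) = 14, x(12) = 13, x(13) = 10, x(14) = 1, x(15) = 8, x(16) = 12, x(17) = 7.
Since x(17) = x(1) = 7, the sequence is periodic with period 16.
(5036 - 1) mod 16 = 11, so x(5036) = x(12) = 13.

13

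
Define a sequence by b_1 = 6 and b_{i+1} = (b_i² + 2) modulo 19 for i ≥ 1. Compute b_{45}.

2

Listing terms: b_1 = 6; b_2 = 0; b_3 = 2; b_4 = 6.
Since b_4 = b_1 = 6, the sequence is periodic with period 3.
So b_{45} = b_{1 + ((45-1) mod 3)} = b_3 = 2.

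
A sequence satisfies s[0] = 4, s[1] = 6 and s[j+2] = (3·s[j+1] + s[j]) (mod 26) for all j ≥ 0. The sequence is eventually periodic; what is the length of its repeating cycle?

Computing terms: s[0] = 4; s[1] = 6; s[2] = 22; s[3] = 20; s[4] = 4; s[5] = 6.
The sequence repeats with period 4.

4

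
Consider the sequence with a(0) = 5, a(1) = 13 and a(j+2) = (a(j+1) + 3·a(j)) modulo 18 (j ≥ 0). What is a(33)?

13

We have a(0) = 5, a(1) = 13, a(2) = 10, a(3) = 13, a(4) = 7, a(5) = 10, a(6) = 13.
Since (a(5), a(6)) = (a(2), a(3)) = (10, 13) (two consecutive terms determine the rest), the sequence is eventually periodic: after a pre-period of length 2 it cycles with period 3.
For j ≥ 2, a(j) depends only on (j - 2) mod 3. (33 - 2) mod 3 = 1, so a(33) = a(3) = 13.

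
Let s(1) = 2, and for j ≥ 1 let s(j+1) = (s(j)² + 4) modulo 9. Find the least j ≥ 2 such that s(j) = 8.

s(1) = 2; s(2) = 8; s(3) = 5; s(4) = 2.
The sequence repeats with period 3.
The value 8 first appears (with j ≥ 2) at s(2).

2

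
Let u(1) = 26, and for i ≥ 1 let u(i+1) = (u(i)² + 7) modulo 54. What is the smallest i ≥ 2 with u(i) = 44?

3

Listing terms: u(1) = 26,  u(2) = 35,  u(3) = 44,  u(4) = 53,  u(5) = 8,  u(6) = 17,  u(7) = 26.
The sequence repeats with period 6.
The value 44 first appears (with i ≥ 2) at u(3).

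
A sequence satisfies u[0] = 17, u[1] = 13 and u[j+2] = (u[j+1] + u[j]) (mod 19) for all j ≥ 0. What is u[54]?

u[0] = 17, u[1] = 13, u[2] = 11, u[3] = 5, u[4] = 16, u[5] = 2, u[6] = 18, u[7] = 1, u[8] = 0, u[9] = 1, u[10] = 1, u[11] = 2, u[12] = 3, u[13] = 5, u[14] = 8, u[15] = 13, u[16] = 2, u[17] = 15, u[18] = 17, u[19] = 13.
Since (u[18], u[19]) = (u[0], u[1]) = (17, 13) (two consecutive terms determine the rest), the sequence is periodic with period 18.
(54 - 0) mod 18 = 0, so u[54] = u[0] = 17.

17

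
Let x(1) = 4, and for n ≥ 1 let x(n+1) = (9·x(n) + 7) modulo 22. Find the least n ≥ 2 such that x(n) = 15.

Listing terms: x(1) = 4; x(2) = 21; x(3) = 20; x(4) = 11; x(5) = 18; x(6) = 15; x(7) = 10; x(8) = 9; x(9) = 0; x(10) = 7; x(11) = 4.
The sequence repeats with period 10.
The value 15 first appears (with n ≥ 2) at x(6).

6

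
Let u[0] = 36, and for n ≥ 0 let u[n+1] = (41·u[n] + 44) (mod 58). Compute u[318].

14

Listing terms: u[0] = 36; u[1] = 12; u[2] = 14; u[3] = 38; u[4] = 36.
Since u[4] = u[0] = 36, the sequence is periodic with period 4.
So u[318] = u[0 + ((318-0) mod 4)] = u[2] = 14.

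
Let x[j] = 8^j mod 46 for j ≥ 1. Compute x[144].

Computing terms: x[1] = 8; x[2] = 18; x[3] = 6; x[4] = 2; x[5] = 16; x[6] = 36; x[7] = 12; x[8] = 4; x[9] = 32; x[10] = 26; x[11] = 24; x[12] = 8.
Since x[12] = x[1] = 8, the sequence is periodic with period 11.
(144 - 1) mod 11 = 0, so x[144] = x[1] = 8.

8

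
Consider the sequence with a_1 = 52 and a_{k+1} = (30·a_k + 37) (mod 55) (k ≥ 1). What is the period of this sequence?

10

Listing terms: a_1 = 52, a_2 = 2, a_3 = 42, a_4 = 32, a_5 = 7, a_6 = 27, a_7 = 22, a_8 = 37, a_9 = 47, a_{10} = 17, a_{11} = 52.
Since a_{11} = a_1 = 52, the sequence is periodic with period 10.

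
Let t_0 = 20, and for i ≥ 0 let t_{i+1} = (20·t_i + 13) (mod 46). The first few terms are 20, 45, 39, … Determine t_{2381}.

27

We have t_0 = 20,  t_1 = 45,  t_2 = 39,  t_3 = 11,  t_4 = 3,  t_5 = 27,  t_6 = 1,  t_7 = 33,  t_8 = 29,  t_9 = 41,  t_{10} = 5,  t_{11} = 21,  t_{12} = 19,  t_{13} = 25,  t_{14} = 7,  t_{15} = 15,  t_{16} = 37,  t_{17} = 17,  t_{18} = 31,  t_{19} = 35,  t_{20} = 23,  t_{21} = 13,  t_{22} = 43,  t_{23} = 45.
Since t_{23} = t_1 = 45, the sequence is eventually periodic: after a pre-period of length 1 it cycles with period 22.
For i ≥ 1, t_i depends only on (i - 1) mod 22. (2381 - 1) mod 22 = 4, so t_{2381} = t_5 = 27.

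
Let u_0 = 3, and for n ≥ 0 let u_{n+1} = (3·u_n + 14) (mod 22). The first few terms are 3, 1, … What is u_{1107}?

17

Computing terms: u_0 = 3,  u_1 = 1,  u_2 = 17,  u_3 = 21,  u_4 = 11,  u_5 = 3.
Since u_5 = u_0 = 3, the sequence is periodic with period 5.
So u_{1107} = u_{0 + ((1107-0) mod 5)} = u_2 = 17.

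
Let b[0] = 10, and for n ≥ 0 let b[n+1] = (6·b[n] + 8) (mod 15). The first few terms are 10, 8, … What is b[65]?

Computing terms: b[0] = 10; b[1] = 8; b[2] = 11; b[3] = 14; b[4] = 2; b[5] = 5; b[6] = 8.
Since b[6] = b[1] = 8, the sequence is eventually periodic: after a pre-period of length 1 it cycles with period 5.
For n ≥ 1, b[n] depends only on (n - 1) mod 5. (65 - 1) mod 5 = 4, so b[65] = b[5] = 5.

5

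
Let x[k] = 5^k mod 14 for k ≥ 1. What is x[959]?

x[1] = 5; x[2] = 11; x[3] = 13; x[4] = 9; x[5] = 3; x[6] = 1; x[7] = 5.
Since x[7] = x[1] = 5, the sequence is periodic with period 6.
So x[959] = x[1 + ((959-1) mod 6)] = x[5] = 3.

3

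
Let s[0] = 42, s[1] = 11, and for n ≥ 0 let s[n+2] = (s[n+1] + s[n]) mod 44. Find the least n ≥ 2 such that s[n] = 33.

11

Computing terms: s[0] = 42, s[1] = 11, s[2] = 9, s[3] = 20, s[4] = 29, s[5] = 5, s[6] = 34, s[7] = 39, s[8] = 29, s[9] = 24, s[10] = 9, s[11] = 33, s[12] = 42, s[13] = 31, s[14] = 29, s[15] = 16, s[16] = 1, s[17] = 17, s[18] = 18, s[19] = 35, s[20] = 9, s[21] = 0, s[22] = 9, s[23] = 9, s[24] = 18, s[25] = 27, s[26] = 1, s[27] = 28, s[28] = 29, s[29] = 13, s[30] = 42, s[31] = 11.
The sequence repeats with period 30.
The value 33 first appears (with n ≥ 2) at s[11].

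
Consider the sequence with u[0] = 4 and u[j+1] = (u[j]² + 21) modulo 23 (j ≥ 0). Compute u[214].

Listing terms: u[0] = 4, u[1] = 14, u[2] = 10, u[3] = 6, u[4] = 11, u[5] = 4.
The sequence repeats with period 5.
(214 - 0) mod 5 = 4, so u[214] = u[4] = 11.

11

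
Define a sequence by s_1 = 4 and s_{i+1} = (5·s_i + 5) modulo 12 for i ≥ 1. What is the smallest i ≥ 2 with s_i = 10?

We have s_1 = 4,  s_2 = 1,  s_3 = 10,  s_4 = 7,  s_5 = 4.
Since s_5 = s_1 = 4, the sequence is periodic with period 4.
The value 10 first appears (with i ≥ 2) at s_3.

3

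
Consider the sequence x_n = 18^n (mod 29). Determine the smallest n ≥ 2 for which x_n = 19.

11

x_1 = 18,  x_2 = 5,  x_3 = 3,  x_4 = 25,  x_5 = 15,  x_6 = 9,  x_7 = 17,  x_8 = 16,  x_9 = 27,  x_{10} = 22,  x_{11} = 19,  x_{12} = 23,  x_{13} = 8,  x_{14} = 28,  x_{15} = 11,  x_{16} = 24,  x_{17} = 26,  x_{18} = 4,  x_{19} = 14,  x_{20} = 20,  x_{21} = 12,  x_{22} = 13,  x_{23} = 2,  x_{24} = 7,  x_{25} = 10,  x_{26} = 6,  x_{27} = 21,  x_{28} = 1,  x_{29} = 18.
The sequence repeats with period 28.
The value 19 first appears (with n ≥ 2) at x_{11}.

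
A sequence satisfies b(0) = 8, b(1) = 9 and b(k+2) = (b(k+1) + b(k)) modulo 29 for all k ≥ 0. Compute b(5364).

We have b(0) = 8, b(1) = 9, b(2) = 17, b(3) = 26, b(4) = 14, b(5) = 11, b(6) = 25, b(7) = 7, b(8) = 3, b(9) = 10, b(10) = 13, b(11) = 23, b(12) = 7, b(13) = 1, b(14) = 8, b(15) = 9.
The sequence repeats with period 14.
(5364 - 0) mod 14 = 2, so b(5364) = b(2) = 17.

17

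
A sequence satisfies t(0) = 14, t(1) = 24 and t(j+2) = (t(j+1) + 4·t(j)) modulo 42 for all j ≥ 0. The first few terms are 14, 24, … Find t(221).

18

Computing terms: t(0) = 14,  t(1) = 24,  t(2) = 38,  t(3) = 8,  t(4) = 34,  t(5) = 24,  t(6) = 34,  t(7) = 4,  t(8) = 14,  t(9) = 30,  t(10) = 2,  t(11) = 38,  t(12) = 4,  t(13) = 30,  t(14) = 4,  t(15) = 40,  t(16) = 14,  t(17) = 6,  t(18) = 20,  t(19) = 2,  t(20) = 40,  t(21) = 6,  t(22) = 40,  t(23) = 22,  t(24) = 14,  t(25) = 18,  t(26) = 32,  t(27) = 20,  t(28) = 22,  t(29) = 18,  t(30) = 22,  t(31) = 10,  t(32) = 14,  t(33) = 12,  t(34) = 26,  t(35) = 32,  t(36) = 10,  t(37) = 12,  t(38) = 10,  t(39) = 16,  t(40) = 14,  t(41) = 36,  t(42) = 8,  t(43) = 26,  t(44) = 16,  t(45) = 36,  t(46) = 16,  t(47) = 34,  t(48) = 14,  t(49) = 24.
The sequence repeats with period 48.
So t(221) = t(0 + ((221-0) mod 48)) = t(29) = 18.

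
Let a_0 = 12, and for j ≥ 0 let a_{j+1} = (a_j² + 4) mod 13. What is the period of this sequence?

6

Listing terms: a_0 = 12; a_1 = 5; a_2 = 3; a_3 = 0; a_4 = 4; a_5 = 7; a_6 = 1; a_7 = 5.
Since a_7 = a_1 = 5, the sequence is eventually periodic: after a pre-period of length 1 it cycles with period 6.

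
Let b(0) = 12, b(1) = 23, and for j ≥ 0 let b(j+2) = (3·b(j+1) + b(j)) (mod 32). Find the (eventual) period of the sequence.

Computing terms: b(0) = 12,  b(1) = 23,  b(2) = 17,  b(3) = 10,  b(4) = 15,  b(5) = 23,  b(6) = 20,  b(7) = 19,  b(8) = 13,  b(9) = 26,  b(10) = 27,  b(11) = 11,  b(12) = 28,  b(13) = 31,  b(14) = 25,  b(15) = 10,  b(16) = 23,  b(17) = 15,  b(18) = 4,  b(19) = 27,  b(20) = 21,  b(21) = 26,  b(22) = 3,  b(23) = 3,  b(24) = 12,  b(25) = 7,  b(26) = 1,  b(27) = 10,  b(28) = 31,  b(29) = 7,  b(30) = 20,  b(31) = 3,  b(32) = 29,  b(33) = 26,  b(34) = 11,  b(35) = 27,  b(36) = 28,  b(37) = 15,  b(38) = 9,  b(39) = 10,  b(40) = 7,  b(41) = 31,  b(42) = 4,  b(43) = 11,  b(44) = 5,  b(45) = 26,  b(46) = 19,  b(47) = 19,  b(48) = 12,  b(49) = 23.
Since (b(48), b(49)) = (b(0), b(1)) = (12, 23) (two consecutive terms determine the rest), the sequence is periodic with period 48.

48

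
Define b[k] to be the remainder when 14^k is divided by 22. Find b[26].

We have b[0] = 1; b[1] = 14; b[2] = 20; b[3] = 16; b[4] = 4; b[5] = 12; b[6] = 14.
Since b[6] = b[1] = 14, the sequence is eventually periodic: after a pre-period of length 1 it cycles with period 5.
For k ≥ 1, b[k] depends only on (k - 1) mod 5. (26 - 1) mod 5 = 0, so b[26] = b[1] = 14.

14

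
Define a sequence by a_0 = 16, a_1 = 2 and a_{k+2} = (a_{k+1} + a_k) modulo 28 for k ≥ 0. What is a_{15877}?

2

We have a_0 = 16, a_1 = 2, a_2 = 18, a_3 = 20, a_4 = 10, a_5 = 2, a_6 = 12, a_7 = 14, a_8 = 26, a_9 = 12, a_{10} = 10, a_{11} = 22, a_{12} = 4, a_{13} = 26, a_{14} = 2, a_{15} = 0, a_{16} = 2, a_{17} = 2, a_{18} = 4, a_{19} = 6, a_{20} = 10, a_{21} = 16, a_{22} = 26, a_{23} = 14, a_{24} = 12, a_{25} = 26, a_{26} = 10, a_{27} = 8, a_{28} = 18, a_{29} = 26, a_{30} = 16, a_{31} = 14, a_{32} = 2, a_{33} = 16, a_{34} = 18, a_{35} = 6, a_{36} = 24, a_{37} = 2, a_{38} = 26, a_{39} = 0, a_{40} = 26, a_{41} = 26, a_{42} = 24, a_{43} = 22, a_{44} = 18, a_{45} = 12, a_{46} = 2, a_{47} = 14, a_{48} = 16, a_{49} = 2.
Since (a_{48}, a_{49}) = (a_0, a_1) = (16, 2) (two consecutive terms determine the rest), the sequence is periodic with period 48.
So a_{15877} = a_{0 + ((15877-0) mod 48)} = a_{37} = 2.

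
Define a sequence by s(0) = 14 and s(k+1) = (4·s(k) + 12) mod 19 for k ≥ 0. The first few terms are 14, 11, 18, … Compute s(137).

18

Computing terms: s(0) = 14,  s(1) = 11,  s(2) = 18,  s(3) = 8,  s(4) = 6,  s(5) = 17,  s(6) = 4,  s(7) = 9,  s(8) = 10,  s(9) = 14.
Since s(9) = s(0) = 14, the sequence is periodic with period 9.
So s(137) = s(0 + ((137-0) mod 9)) = s(2) = 18.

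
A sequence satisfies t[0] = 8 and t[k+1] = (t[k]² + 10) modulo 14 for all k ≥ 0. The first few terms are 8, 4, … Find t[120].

We have t[0] = 8, t[1] = 4, t[2] = 12, t[3] = 0, t[4] = 10, t[5] = 12.
Since t[5] = t[2] = 12, the sequence is eventually periodic: after a pre-period of length 2 it cycles with period 3.
For k ≥ 2, t[k] depends only on (k - 2) mod 3. (120 - 2) mod 3 = 1, so t[120] = t[3] = 0.

0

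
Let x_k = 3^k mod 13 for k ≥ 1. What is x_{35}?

Listing terms: x_1 = 3, x_2 = 9, x_3 = 1, x_4 = 3.
Since x_4 = x_1 = 3, the sequence is periodic with period 3.
So x_{35} = x_{1 + ((35-1) mod 3)} = x_2 = 9.

9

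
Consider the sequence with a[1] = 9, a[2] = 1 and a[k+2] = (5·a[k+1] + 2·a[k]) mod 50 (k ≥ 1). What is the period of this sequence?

40

We have a[1] = 9; a[2] = 1; a[3] = 23; a[4] = 17; a[5] = 31; a[6] = 39; a[7] = 7; a[8] = 13; a[9] = 29; a[10] = 21; a[11] = 13; a[12] = 7; a[13] = 11; a[14] = 19; a[15] = 17; a[16] = 23; a[17] = 49; a[18] = 41; a[19] = 3; a[20] = 47; a[21] = 41; a[22] = 49; a[23] = 27; a[24] = 33; a[25] = 19; a[26] = 11; a[27] = 43; a[28] = 37; a[29] = 21; a[30] = 29; a[31] = 37; a[32] = 43; a[33] = 39; a[34] = 31; a[35] = 33; a[36] = 27; a[37] = 1; a[38] = 9; a[39] = 47; a[40] = 3; a[41] = 9; a[42] = 1.
Since (a[41], a[42]) = (a[1], a[2]) = (9, 1) (two consecutive terms determine the rest), the sequence is periodic with period 40.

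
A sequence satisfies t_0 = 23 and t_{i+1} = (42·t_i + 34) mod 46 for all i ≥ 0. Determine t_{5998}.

4

We have t_0 = 23; t_1 = 34; t_2 = 36; t_3 = 28; t_4 = 14; t_5 = 24; t_6 = 30; t_7 = 6; t_8 = 10; t_9 = 40; t_{10} = 12; t_{11} = 32; t_{12} = 44; t_{13} = 42; t_{14} = 4; t_{15} = 18; t_{16} = 8; t_{17} = 2; t_{18} = 26; t_{19} = 22; t_{20} = 38; t_{21} = 20; t_{22} = 0; t_{23} = 34.
Since t_{23} = t_1 = 34, the sequence is eventually periodic: after a pre-period of length 1 it cycles with period 22.
For i ≥ 1, t_i depends only on (i - 1) mod 22. (5998 - 1) mod 22 = 13, so t_{5998} = t_{14} = 4.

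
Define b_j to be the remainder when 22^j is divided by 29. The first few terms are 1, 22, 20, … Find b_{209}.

Listing terms: b_0 = 1; b_1 = 22; b_2 = 20; b_3 = 5; b_4 = 23; b_5 = 13; b_6 = 25; b_7 = 28; b_8 = 7; b_9 = 9; b_{10} = 24; b_{11} = 6; b_{12} = 16; b_{13} = 4; b_{14} = 1.
The sequence repeats with period 14.
So b_{209} = b_{0 + ((209-0) mod 14)} = b_{13} = 4.

4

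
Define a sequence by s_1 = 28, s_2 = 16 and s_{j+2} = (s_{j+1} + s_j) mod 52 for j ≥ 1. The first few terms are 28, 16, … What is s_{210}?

12

We have s_1 = 28; s_2 = 16; s_3 = 44; s_4 = 8; s_5 = 0; s_6 = 8; s_7 = 8; s_8 = 16; s_9 = 24; s_{10} = 40; s_{11} = 12; s_{12} = 0; s_{13} = 12; s_{14} = 12; s_{15} = 24; s_{16} = 36; s_{17} = 8; s_{18} = 44; s_{19} = 0; s_{20} = 44; s_{21} = 44; s_{22} = 36; s_{23} = 28; s_{24} = 12; s_{25} = 40; s_{26} = 0; s_{27} = 40; s_{28} = 40; s_{29} = 28; s_{30} = 16.
The sequence repeats with period 28.
(210 - 1) mod 28 = 13, so s_{210} = s_{14} = 12.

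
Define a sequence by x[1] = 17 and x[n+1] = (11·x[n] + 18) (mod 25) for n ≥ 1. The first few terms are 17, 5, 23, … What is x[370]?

19

Listing terms: x[1] = 17, x[2] = 5, x[3] = 23, x[4] = 21, x[5] = 24, x[6] = 7, x[7] = 20, x[8] = 13, x[9] = 11, x[10] = 14, x[11] = 22, x[12] = 10, x[13] = 3, x[14] = 1, x[15] = 4, x[16] = 12, x[17] = 0, x[18] = 18, x[19] = 16, x[20] = 19, x[21] = 2, x[22] = 15, x[23] = 8, x[24] = 6, x[25] = 9, x[26] = 17.
The sequence repeats with period 25.
So x[370] = x[1 + ((370-1) mod 25)] = x[20] = 19.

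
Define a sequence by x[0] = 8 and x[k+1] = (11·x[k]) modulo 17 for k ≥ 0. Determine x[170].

1

Listing terms: x[0] = 8,  x[1] = 3,  x[2] = 16,  x[3] = 6,  x[4] = 15,  x[5] = 12,  x[6] = 13,  x[7] = 7,  x[8] = 9,  x[9] = 14,  x[10] = 1,  x[11] = 11,  x[12] = 2,  x[13] = 5,  x[14] = 4,  x[15] = 10,  x[16] = 8.
Since x[16] = x[0] = 8, the sequence is periodic with period 16.
(170 - 0) mod 16 = 10, so x[170] = x[10] = 1.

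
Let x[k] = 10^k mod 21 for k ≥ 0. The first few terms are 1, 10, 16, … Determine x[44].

16

Listing terms: x[0] = 1, x[1] = 10, x[2] = 16, x[3] = 13, x[4] = 4, x[5] = 19, x[6] = 1.
Since x[6] = x[0] = 1, the sequence is periodic with period 6.
So x[44] = x[0 + ((44-0) mod 6)] = x[2] = 16.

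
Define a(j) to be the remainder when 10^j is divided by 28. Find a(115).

24

a(0) = 1; a(1) = 10; a(2) = 16; a(3) = 20; a(4) = 4; a(5) = 12; a(6) = 8; a(7) = 24; a(8) = 16.
Since a(8) = a(2) = 16, the sequence is eventually periodic: after a pre-period of length 2 it cycles with period 6.
For j ≥ 2, a(j) depends only on (j - 2) mod 6. (115 - 2) mod 6 = 5, so a(115) = a(7) = 24.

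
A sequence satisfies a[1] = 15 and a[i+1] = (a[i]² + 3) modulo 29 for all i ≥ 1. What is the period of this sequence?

5

Listing terms: a[1] = 15,  a[2] = 25,  a[3] = 19,  a[4] = 16,  a[5] = 27,  a[6] = 7,  a[7] = 23,  a[8] = 10,  a[9] = 16.
Since a[9] = a[4] = 16, the sequence is eventually periodic: after a pre-period of length 3 it cycles with period 5.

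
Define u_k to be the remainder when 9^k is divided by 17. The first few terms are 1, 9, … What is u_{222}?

Computing terms: u_0 = 1; u_1 = 9; u_2 = 13; u_3 = 15; u_4 = 16; u_5 = 8; u_6 = 4; u_7 = 2; u_8 = 1.
Since u_8 = u_0 = 1, the sequence is periodic with period 8.
(222 - 0) mod 8 = 6, so u_{222} = u_6 = 4.

4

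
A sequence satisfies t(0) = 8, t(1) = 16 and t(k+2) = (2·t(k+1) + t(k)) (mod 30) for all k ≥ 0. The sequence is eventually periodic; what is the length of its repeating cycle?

24

t(0) = 8, t(1) = 16, t(2) = 10, t(3) = 6, t(4) = 22, t(5) = 20, t(6) = 2, t(7) = 24, t(8) = 20, t(9) = 4, t(10) = 28, t(11) = 0, t(12) = 28, t(13) = 26, t(14) = 20, t(15) = 6, t(16) = 2, t(17) = 10, t(18) = 22, t(19) = 24, t(20) = 10, t(21) = 14, t(22) = 8, t(23) = 0, t(24) = 8, t(25) = 16.
Since (t(24), t(25)) = (t(0), t(1)) = (8, 16) (two consecutive terms determine the rest), the sequence is periodic with period 24.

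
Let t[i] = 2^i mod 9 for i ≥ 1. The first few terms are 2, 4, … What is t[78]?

1

Listing terms: t[1] = 2,  t[2] = 4,  t[3] = 8,  t[4] = 7,  t[5] = 5,  t[6] = 1,  t[7] = 2.
Since t[7] = t[1] = 2, the sequence is periodic with period 6.
(78 - 1) mod 6 = 5, so t[78] = t[6] = 1.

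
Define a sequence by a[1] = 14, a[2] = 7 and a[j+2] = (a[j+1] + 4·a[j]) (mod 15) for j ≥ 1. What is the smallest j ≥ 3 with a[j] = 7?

12

Computing terms: a[1] = 14; a[2] = 7; a[3] = 3; a[4] = 1; a[5] = 13; a[6] = 2; a[7] = 9; a[8] = 2; a[9] = 8; a[10] = 1; a[11] = 3; a[12] = 7; a[13] = 4; a[14] = 2; a[15] = 3; a[16] = 11; a[17] = 8; a[18] = 7; a[19] = 9; a[20] = 7; a[21] = 13; a[22] = 11; a[23] = 3; a[24] = 2; a[25] = 14; a[26] = 7.
Since (a[25], a[26]) = (a[1], a[2]) = (14, 7) (two consecutive terms determine the rest), the sequence is periodic with period 24.
The value 7 first appears (with j ≥ 3) at a[12].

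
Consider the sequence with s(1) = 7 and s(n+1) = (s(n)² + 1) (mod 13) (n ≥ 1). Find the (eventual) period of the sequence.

4

Listing terms: s(1) = 7, s(2) = 11, s(3) = 5, s(4) = 0, s(5) = 1, s(6) = 2, s(7) = 5.
Since s(7) = s(3) = 5, the sequence is eventually periodic: after a pre-period of length 2 it cycles with period 4.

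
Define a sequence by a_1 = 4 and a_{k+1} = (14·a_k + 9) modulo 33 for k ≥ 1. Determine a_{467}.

a_1 = 4; a_2 = 32; a_3 = 28; a_4 = 5; a_5 = 13; a_6 = 26; a_7 = 10; a_8 = 17; a_9 = 16; a_{10} = 2; a_{11} = 4.
The sequence repeats with period 10.
(467 - 1) mod 10 = 6, so a_{467} = a_7 = 10.

10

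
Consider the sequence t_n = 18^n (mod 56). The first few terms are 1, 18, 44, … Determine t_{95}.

t_0 = 1, t_1 = 18, t_2 = 44, t_3 = 8, t_4 = 32, t_5 = 16, t_6 = 8.
Since t_6 = t_3 = 8, the sequence is eventually periodic: after a pre-period of length 3 it cycles with period 3.
For n ≥ 3, t_n depends only on (n - 3) mod 3. (95 - 3) mod 3 = 2, so t_{95} = t_5 = 16.

16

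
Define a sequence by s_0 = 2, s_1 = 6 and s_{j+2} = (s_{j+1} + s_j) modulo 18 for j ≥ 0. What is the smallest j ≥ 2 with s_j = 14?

s_0 = 2; s_1 = 6; s_2 = 8; s_3 = 14; s_4 = 4; s_5 = 0; s_6 = 4; s_7 = 4; s_8 = 8; s_9 = 12; s_{10} = 2; s_{11} = 14; s_{12} = 16; s_{13} = 12; s_{14} = 10; s_{15} = 4; s_{16} = 14; s_{17} = 0; s_{18} = 14; s_{19} = 14; s_{20} = 10; s_{21} = 6; s_{22} = 16; s_{23} = 4; s_{24} = 2; s_{25} = 6.
Since (s_{24}, s_{25}) = (s_0, s_1) = (2, 6) (two consecutive terms determine the rest), the sequence is periodic with period 24.
The value 14 first appears (with j ≥ 2) at s_3.

3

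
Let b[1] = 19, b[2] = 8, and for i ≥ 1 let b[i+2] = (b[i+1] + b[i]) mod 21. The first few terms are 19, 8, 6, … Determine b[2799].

Listing terms: b[1] = 19; b[2] = 8; b[3] = 6; b[4] = 14; b[5] = 20; b[6] = 13; b[7] = 12; b[8] = 4; b[9] = 16; b[10] = 20; b[11] = 15; b[12] = 14; b[13] = 8; b[14] = 1; b[15] = 9; b[16] = 10; b[17] = 19; b[18] = 8.
The sequence repeats with period 16.
(2799 - 1) mod 16 = 14, so b[2799] = b[15] = 9.

9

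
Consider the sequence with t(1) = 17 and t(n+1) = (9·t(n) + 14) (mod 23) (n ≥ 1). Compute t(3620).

Listing terms: t(1) = 17, t(2) = 6, t(3) = 22, t(4) = 5, t(5) = 13, t(6) = 16, t(7) = 20, t(8) = 10, t(9) = 12, t(10) = 7, t(11) = 8, t(12) = 17.
The sequence repeats with period 11.
(3620 - 1) mod 11 = 0, so t(3620) = t(1) = 17.

17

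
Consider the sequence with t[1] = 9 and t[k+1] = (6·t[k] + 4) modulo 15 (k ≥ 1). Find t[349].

We have t[1] = 9, t[2] = 13, t[3] = 7, t[4] = 1, t[5] = 10, t[6] = 4, t[7] = 13.
Since t[7] = t[2] = 13, the sequence is eventually periodic: after a pre-period of length 1 it cycles with period 5.
For k ≥ 2, t[k] depends only on (k - 2) mod 5. (349 - 2) mod 5 = 2, so t[349] = t[4] = 1.

1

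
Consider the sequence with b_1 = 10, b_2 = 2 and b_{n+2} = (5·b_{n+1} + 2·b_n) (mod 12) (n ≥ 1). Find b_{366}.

6

We have b_1 = 10,  b_2 = 2,  b_3 = 6,  b_4 = 10,  b_5 = 2.
Since (b_4, b_5) = (b_1, b_2) = (10, 2) (two consecutive terms determine the rest), the sequence is periodic with period 3.
So b_{366} = b_{1 + ((366-1) mod 3)} = b_3 = 6.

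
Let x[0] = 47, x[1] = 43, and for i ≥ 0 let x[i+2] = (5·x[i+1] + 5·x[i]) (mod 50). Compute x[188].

0

We have x[0] = 47,  x[1] = 43,  x[2] = 0,  x[3] = 15,  x[4] = 25,  x[5] = 0,  x[6] = 25,  x[7] = 25,  x[8] = 0.
Since (x[7], x[8]) = (x[4], x[5]) = (25, 0) (two consecutive terms determine the rest), the sequence is eventually periodic: after a pre-period of length 4 it cycles with period 3.
For i ≥ 4, x[i] depends only on (i - 4) mod 3. (188 - 4) mod 3 = 1, so x[188] = x[5] = 0.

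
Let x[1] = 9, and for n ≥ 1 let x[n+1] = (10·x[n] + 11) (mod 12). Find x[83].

Computing terms: x[1] = 9,  x[2] = 5,  x[3] = 1,  x[4] = 9.
Since x[4] = x[1] = 9, the sequence is periodic with period 3.
(83 - 1) mod 3 = 1, so x[83] = x[2] = 5.

5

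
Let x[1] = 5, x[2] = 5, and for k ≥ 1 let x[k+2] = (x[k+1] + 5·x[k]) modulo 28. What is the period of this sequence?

42

x[1] = 5,  x[2] = 5,  x[3] = 2,  x[4] = 27,  x[5] = 9,  x[6] = 4,  x[7] = 21,  x[8] = 13,  x[9] = 6,  x[10] = 15,  x[11] = 17,  x[12] = 8,  x[13] = 9,  x[14] = 21,  x[15] = 10,  x[16] = 3,  x[17] = 25,  x[18] = 12,  x[19] = 25,  x[20] = 1,  x[21] = 14,  x[22] = 19,  x[23] = 5,  x[24] = 16,  x[25] = 13,  x[26] = 9,  x[27] = 18,  x[28] = 7,  x[29] = 13,  x[30] = 20,  x[31] = 1,  x[32] = 17,  x[33] = 22,  x[34] = 23,  x[35] = 21,  x[36] = 24,  x[37] = 17,  x[38] = 25,  x[39] = 26,  x[40] = 11,  x[41] = 1,  x[42] = 0,  x[43] = 5,  x[44] = 5.
The sequence repeats with period 42.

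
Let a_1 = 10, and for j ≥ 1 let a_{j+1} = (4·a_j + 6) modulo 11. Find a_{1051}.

We have a_1 = 10, a_2 = 2, a_3 = 3, a_4 = 7, a_5 = 1, a_6 = 10.
Since a_6 = a_1 = 10, the sequence is periodic with period 5.
So a_{1051} = a_{1 + ((1051-1) mod 5)} = a_1 = 10.

10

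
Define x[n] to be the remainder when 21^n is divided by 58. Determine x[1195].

Computing terms: x[0] = 1, x[1] = 21, x[2] = 35, x[3] = 39, x[4] = 7, x[5] = 31, x[6] = 13, x[7] = 41, x[8] = 49, x[9] = 43, x[10] = 33, x[11] = 55, x[12] = 53, x[13] = 11, x[14] = 57, x[15] = 37, x[16] = 23, x[17] = 19, x[18] = 51, x[19] = 27, x[20] = 45, x[21] = 17, x[22] = 9, x[23] = 15, x[24] = 25, x[25] = 3, x[26] = 5, x[27] = 47, x[28] = 1.
Since x[28] = x[0] = 1, the sequence is periodic with period 28.
So x[1195] = x[0 + ((1195-0) mod 28)] = x[19] = 27.

27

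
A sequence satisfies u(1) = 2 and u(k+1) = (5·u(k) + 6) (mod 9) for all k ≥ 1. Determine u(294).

Computing terms: u(1) = 2, u(2) = 7, u(3) = 5, u(4) = 4, u(5) = 8, u(6) = 1, u(7) = 2.
Since u(7) = u(1) = 2, the sequence is periodic with period 6.
(294 - 1) mod 6 = 5, so u(294) = u(6) = 1.

1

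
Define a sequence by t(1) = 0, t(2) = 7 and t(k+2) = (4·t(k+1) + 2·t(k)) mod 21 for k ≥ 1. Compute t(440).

We have t(1) = 0,  t(2) = 7,  t(3) = 7,  t(4) = 0,  t(5) = 14,  t(6) = 14,  t(7) = 0,  t(8) = 7.
The sequence repeats with period 6.
(440 - 1) mod 6 = 1, so t(440) = t(2) = 7.

7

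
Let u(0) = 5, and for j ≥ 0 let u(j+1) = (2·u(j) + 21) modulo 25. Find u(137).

Computing terms: u(0) = 5, u(1) = 6, u(2) = 8, u(3) = 12, u(4) = 20, u(5) = 11, u(6) = 18, u(7) = 7, u(8) = 10, u(9) = 16, u(10) = 3, u(11) = 2, u(12) = 0, u(13) = 21, u(14) = 13, u(15) = 22, u(16) = 15, u(17) = 1, u(18) = 23, u(19) = 17, u(20) = 5.
Since u(20) = u(0) = 5, the sequence is periodic with period 20.
(137 - 0) mod 20 = 17, so u(137) = u(17) = 1.

1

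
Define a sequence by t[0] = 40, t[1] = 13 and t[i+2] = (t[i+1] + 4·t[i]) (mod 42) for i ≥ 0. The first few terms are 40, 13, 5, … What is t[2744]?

1

We have t[0] = 40, t[1] = 13, t[2] = 5, t[3] = 15, t[4] = 35, t[5] = 11, t[6] = 25, t[7] = 27, t[8] = 1, t[9] = 25, t[10] = 29, t[11] = 3, t[12] = 35, t[13] = 5, t[14] = 19, t[15] = 39, t[16] = 31, t[17] = 19, t[18] = 17, t[19] = 9, t[20] = 35, t[21] = 29, t[22] = 1, t[23] = 33, t[24] = 37, t[25] = 1, t[26] = 23, t[27] = 27, t[28] = 35, t[29] = 17, t[30] = 31, t[31] = 15, t[32] = 13, t[33] = 31, t[34] = 41, t[35] = 39, t[36] = 35, t[37] = 23, t[38] = 37, t[39] = 3, t[40] = 25, t[41] = 37, t[42] = 11, t[43] = 33, t[44] = 35, t[45] = 41, t[46] = 13, t[47] = 9, t[48] = 19, t[49] = 13, t[50] = 5.
Since (t[49], t[50]) = (t[1], t[2]) = (13, 5) (two consecutive terms determine the rest), the sequence is eventually periodic: after a pre-period of length 1 it cycles with period 48.
For i ≥ 1, t[i] depends only on (i - 1) mod 48. (2744 - 1) mod 48 = 7, so t[2744] = t[8] = 1.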